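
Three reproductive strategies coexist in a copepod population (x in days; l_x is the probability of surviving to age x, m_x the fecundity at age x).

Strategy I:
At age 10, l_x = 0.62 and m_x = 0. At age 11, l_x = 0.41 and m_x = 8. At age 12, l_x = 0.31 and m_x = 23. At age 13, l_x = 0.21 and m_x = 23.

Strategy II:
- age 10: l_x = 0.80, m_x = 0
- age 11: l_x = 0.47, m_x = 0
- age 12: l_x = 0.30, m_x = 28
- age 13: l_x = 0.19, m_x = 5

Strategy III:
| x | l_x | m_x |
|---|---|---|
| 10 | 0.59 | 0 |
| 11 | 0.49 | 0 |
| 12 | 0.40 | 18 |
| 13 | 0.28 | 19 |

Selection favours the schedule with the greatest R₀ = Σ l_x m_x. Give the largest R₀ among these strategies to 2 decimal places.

Strategy I: R₀ = 0.62×0 + 0.41×8 + 0.31×23 + 0.21×23 = 15.2400
Strategy II: R₀ = 0.80×0 + 0.47×0 + 0.30×28 + 0.19×5 = 9.3500
Strategy III: R₀ = 0.59×0 + 0.49×0 + 0.40×18 + 0.28×19 = 12.5200
Highest R₀: strategy I with 15.2400.

15.24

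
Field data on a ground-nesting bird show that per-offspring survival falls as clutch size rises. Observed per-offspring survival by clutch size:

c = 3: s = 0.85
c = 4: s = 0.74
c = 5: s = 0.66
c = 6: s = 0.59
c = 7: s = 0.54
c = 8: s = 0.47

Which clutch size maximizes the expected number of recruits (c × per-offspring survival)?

7

Expected recruits = c × s(c):
  c=3: 3 × 0.85 = 2.550
  c=4: 4 × 0.74 = 2.960
  c=5: 5 × 0.66 = 3.300
  c=6: 6 × 0.59 = 3.540
  c=7: 7 × 0.54 = 3.780
  c=8: 8 × 0.47 = 3.760
Maximum at c = 7 (3.780 recruits).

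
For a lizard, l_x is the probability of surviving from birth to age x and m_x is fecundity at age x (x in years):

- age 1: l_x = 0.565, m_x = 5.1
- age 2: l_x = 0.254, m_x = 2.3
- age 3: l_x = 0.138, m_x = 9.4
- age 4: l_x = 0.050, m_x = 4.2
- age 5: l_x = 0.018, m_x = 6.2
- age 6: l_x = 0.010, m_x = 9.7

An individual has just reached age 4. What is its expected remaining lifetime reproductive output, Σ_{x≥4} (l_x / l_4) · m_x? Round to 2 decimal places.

l_4 = 0.050. Conditional survival from age 4 to x is l_x / l_4.
  x=4: (0.050/0.050) × 4.2 = 4.2000
  x=5: (0.018/0.050) × 6.2 = 2.2320
  x=6: (0.010/0.050) × 9.7 = 1.9400
Sum = 4.2000 + 2.2320 + 1.9400 = 8.3720

8.37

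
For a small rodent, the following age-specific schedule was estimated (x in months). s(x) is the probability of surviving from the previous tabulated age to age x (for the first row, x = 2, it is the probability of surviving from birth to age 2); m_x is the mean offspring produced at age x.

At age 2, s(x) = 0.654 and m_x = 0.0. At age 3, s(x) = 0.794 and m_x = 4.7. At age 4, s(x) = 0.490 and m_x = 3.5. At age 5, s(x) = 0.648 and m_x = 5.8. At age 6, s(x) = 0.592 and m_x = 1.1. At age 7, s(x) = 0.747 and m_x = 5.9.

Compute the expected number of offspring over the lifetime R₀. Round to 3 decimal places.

4.825

Survivorship from birth: l_x = s_2·s_3·…·s_x.
  l_2 = 0.65400
  l_3 = 0.51928
  l_4 = 0.25445
  l_5 = 0.16488
  l_6 = 0.09761
  l_7 = 0.07291
R₀ = Σ l_x m_x:
  age 2: 0.65400 × 0.0 = 0.0000
  age 3: 0.51928 × 4.7 = 2.4406
  age 4: 0.25445 × 3.5 = 0.8906
  age 5: 0.16488 × 5.8 = 0.9563
  age 6: 0.09761 × 1.1 = 0.1074
  age 7: 0.07291 × 5.9 = 0.4302
R₀ = 0.0000 + 2.4406 + 0.8906 + 0.9563 + 0.1074 + 0.4302 = 4.8250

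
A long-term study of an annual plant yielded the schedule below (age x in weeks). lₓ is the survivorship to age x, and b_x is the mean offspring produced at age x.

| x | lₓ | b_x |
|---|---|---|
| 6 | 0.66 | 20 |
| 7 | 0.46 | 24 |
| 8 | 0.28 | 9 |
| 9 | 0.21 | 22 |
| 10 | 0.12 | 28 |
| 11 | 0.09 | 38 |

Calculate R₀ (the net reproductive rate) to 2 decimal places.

38.16

R₀ = Σ lₓ b_x:
  age 6: 0.66 × 20 = 13.2000
  age 7: 0.46 × 24 = 11.0400
  age 8: 0.28 × 9 = 2.5200
  age 9: 0.21 × 22 = 4.6200
  age 10: 0.12 × 28 = 3.3600
  age 11: 0.09 × 38 = 3.4200
R₀ = 13.2000 + 11.0400 + 2.5200 + 4.6200 + 3.3600 + 3.4200 = 38.1600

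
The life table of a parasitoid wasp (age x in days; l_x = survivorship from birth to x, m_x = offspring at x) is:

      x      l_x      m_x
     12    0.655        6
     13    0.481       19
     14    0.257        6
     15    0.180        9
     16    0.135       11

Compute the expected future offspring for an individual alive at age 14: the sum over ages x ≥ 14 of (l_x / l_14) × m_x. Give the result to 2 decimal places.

l_14 = 0.257. Conditional survival from age 14 to x is l_x / l_14.
  x=14: (0.257/0.257) × 6 = 6.0000
  x=15: (0.180/0.257) × 9 = 6.3035
  x=16: (0.135/0.257) × 11 = 5.7782
Sum = 6.0000 + 6.3035 + 5.7782 = 18.0817

18.08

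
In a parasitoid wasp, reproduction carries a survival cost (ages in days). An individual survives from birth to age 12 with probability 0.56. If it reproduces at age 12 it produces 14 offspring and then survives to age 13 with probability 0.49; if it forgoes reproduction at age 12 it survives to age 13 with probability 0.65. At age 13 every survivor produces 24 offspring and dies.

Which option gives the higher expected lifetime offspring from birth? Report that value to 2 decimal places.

14.43

breed at age 12: R₀ = 0.56 × (14 + 0.49 × 24) = 0.56 × 25.7600 = 14.4256
delay to age 13: R₀ = 0.56 × (0.65 × 24) = 0.56 × 15.6000 = 8.7360
Higher: breed at age 12 (14.4256).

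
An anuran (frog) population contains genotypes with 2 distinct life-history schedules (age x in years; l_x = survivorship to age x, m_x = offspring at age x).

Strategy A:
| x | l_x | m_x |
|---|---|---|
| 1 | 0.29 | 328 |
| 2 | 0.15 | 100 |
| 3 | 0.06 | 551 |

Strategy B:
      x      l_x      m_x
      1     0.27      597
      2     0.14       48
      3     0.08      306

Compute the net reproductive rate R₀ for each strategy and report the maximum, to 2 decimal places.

192.39

Strategy A: R₀ = 0.29×328 + 0.15×100 + 0.06×551 = 143.1800
Strategy B: R₀ = 0.27×597 + 0.14×48 + 0.08×306 = 192.3900
Highest R₀: strategy B with 192.3900.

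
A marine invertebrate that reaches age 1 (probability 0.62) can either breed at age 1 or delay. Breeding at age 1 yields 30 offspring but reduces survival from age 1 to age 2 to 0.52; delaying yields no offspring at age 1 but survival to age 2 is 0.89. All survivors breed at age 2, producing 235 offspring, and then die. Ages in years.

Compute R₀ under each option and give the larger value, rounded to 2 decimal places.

breed at age 1: R₀ = 0.62 × (30 + 0.52 × 235) = 0.62 × 152.2000 = 94.3640
delay to age 2: R₀ = 0.62 × (0.89 × 235) = 0.62 × 209.1500 = 129.6730
Higher: delay to age 2 (129.6730).

129.67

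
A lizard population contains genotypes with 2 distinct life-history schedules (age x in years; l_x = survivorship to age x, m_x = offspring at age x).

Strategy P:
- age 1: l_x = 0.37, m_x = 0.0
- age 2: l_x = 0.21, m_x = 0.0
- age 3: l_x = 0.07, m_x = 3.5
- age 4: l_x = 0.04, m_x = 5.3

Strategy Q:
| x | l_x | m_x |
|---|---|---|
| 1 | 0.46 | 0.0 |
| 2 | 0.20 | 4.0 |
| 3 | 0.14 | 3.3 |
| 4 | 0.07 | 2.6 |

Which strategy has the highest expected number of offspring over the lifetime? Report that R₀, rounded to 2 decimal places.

Strategy P: R₀ = 0.37×0.0 + 0.21×0.0 + 0.07×3.5 + 0.04×5.3 = 0.4570
Strategy Q: R₀ = 0.46×0.0 + 0.20×4.0 + 0.14×3.3 + 0.07×2.6 = 1.4440
Highest R₀: strategy Q with 1.4440.

1.44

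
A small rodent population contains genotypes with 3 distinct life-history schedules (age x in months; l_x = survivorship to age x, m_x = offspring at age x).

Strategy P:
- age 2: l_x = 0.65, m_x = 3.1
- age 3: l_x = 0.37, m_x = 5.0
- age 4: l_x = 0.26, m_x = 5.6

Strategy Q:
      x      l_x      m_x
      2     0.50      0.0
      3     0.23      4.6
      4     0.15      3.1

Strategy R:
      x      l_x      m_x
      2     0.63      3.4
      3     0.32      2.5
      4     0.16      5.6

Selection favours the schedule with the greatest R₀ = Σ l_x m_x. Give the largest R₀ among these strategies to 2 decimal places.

Strategy P: R₀ = 0.65×3.1 + 0.37×5.0 + 0.26×5.6 = 5.3210
Strategy Q: R₀ = 0.50×0.0 + 0.23×4.6 + 0.15×3.1 = 1.5230
Strategy R: R₀ = 0.63×3.4 + 0.32×2.5 + 0.16×5.6 = 3.8380
Highest R₀: strategy P with 5.3210.

5.32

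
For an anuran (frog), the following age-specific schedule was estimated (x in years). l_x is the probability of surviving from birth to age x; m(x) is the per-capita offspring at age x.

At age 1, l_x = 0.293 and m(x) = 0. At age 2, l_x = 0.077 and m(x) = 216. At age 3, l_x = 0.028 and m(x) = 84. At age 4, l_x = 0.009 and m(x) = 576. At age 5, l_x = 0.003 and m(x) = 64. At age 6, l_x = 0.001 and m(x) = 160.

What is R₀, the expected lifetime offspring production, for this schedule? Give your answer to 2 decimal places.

R₀ = Σ l_x m(x):
  age 1: 0.293 × 0 = 0.0000
  age 2: 0.077 × 216 = 16.6320
  age 3: 0.028 × 84 = 2.3520
  age 4: 0.009 × 576 = 5.1840
  age 5: 0.003 × 64 = 0.1920
  age 6: 0.001 × 160 = 0.1600
R₀ = 0.0000 + 16.6320 + 2.3520 + 5.1840 + 0.1920 + 0.1600 = 24.5200

24.52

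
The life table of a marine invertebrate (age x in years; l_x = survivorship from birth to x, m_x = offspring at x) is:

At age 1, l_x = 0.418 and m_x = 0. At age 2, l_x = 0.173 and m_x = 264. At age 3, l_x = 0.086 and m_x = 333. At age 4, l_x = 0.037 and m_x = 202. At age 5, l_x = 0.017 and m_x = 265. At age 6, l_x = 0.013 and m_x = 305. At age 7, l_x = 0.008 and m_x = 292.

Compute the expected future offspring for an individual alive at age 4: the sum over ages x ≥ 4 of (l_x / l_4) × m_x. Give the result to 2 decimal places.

494.05

l_4 = 0.037. Conditional survival from age 4 to x is l_x / l_4.
  x=4: (0.037/0.037) × 202 = 202.0000
  x=5: (0.017/0.037) × 265 = 121.7568
  x=6: (0.013/0.037) × 305 = 107.1622
  x=7: (0.008/0.037) × 292 = 63.1351
Sum = 202.0000 + 121.7568 + 107.1622 + 63.1351 = 494.0541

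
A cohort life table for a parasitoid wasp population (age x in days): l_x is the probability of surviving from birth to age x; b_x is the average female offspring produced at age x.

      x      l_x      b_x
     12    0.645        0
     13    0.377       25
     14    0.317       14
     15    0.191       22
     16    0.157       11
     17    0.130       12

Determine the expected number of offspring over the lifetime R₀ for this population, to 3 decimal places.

R₀ = Σ l_x b_x:
  age 12: 0.645 × 0 = 0.0000
  age 13: 0.377 × 25 = 9.4250
  age 14: 0.317 × 14 = 4.4380
  age 15: 0.191 × 22 = 4.2020
  age 16: 0.157 × 11 = 1.7270
  age 17: 0.130 × 12 = 1.5600
R₀ = 0.0000 + 9.4250 + 4.4380 + 4.2020 + 1.7270 + 1.5600 = 21.3520

21.352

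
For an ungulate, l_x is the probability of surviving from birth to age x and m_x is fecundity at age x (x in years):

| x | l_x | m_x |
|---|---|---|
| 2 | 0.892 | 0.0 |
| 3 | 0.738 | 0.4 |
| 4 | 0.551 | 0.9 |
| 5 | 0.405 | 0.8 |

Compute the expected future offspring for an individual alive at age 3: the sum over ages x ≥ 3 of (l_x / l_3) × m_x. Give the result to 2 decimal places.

l_3 = 0.738. Conditional survival from age 3 to x is l_x / l_3.
  x=3: (0.738/0.738) × 0.4 = 0.4000
  x=4: (0.551/0.738) × 0.9 = 0.6720
  x=5: (0.405/0.738) × 0.8 = 0.4390
Sum = 0.4000 + 0.6720 + 0.4390 = 1.5110

1.51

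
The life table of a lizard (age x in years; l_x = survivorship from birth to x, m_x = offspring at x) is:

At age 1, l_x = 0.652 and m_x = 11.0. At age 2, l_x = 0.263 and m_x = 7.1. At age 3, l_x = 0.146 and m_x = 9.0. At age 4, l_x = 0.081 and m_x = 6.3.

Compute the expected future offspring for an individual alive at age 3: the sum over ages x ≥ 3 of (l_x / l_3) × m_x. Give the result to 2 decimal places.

12.50

l_3 = 0.146. Conditional survival from age 3 to x is l_x / l_3.
  x=3: (0.146/0.146) × 9.0 = 9.0000
  x=4: (0.081/0.146) × 6.3 = 3.4952
Sum = 9.0000 + 3.4952 = 12.4952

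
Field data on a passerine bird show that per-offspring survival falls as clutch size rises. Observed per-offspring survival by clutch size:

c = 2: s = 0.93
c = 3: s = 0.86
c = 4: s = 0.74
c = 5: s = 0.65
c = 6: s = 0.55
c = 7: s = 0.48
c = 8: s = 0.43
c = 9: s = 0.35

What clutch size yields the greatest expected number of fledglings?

Expected fledglings = c × s(c):
  c=2: 2 × 0.93 = 1.860
  c=3: 3 × 0.86 = 2.580
  c=4: 4 × 0.74 = 2.960
  c=5: 5 × 0.65 = 3.250
  c=6: 6 × 0.55 = 3.300
  c=7: 7 × 0.48 = 3.360
  c=8: 8 × 0.43 = 3.440
  c=9: 9 × 0.35 = 3.150
Maximum at c = 8 (3.440 fledglings).

8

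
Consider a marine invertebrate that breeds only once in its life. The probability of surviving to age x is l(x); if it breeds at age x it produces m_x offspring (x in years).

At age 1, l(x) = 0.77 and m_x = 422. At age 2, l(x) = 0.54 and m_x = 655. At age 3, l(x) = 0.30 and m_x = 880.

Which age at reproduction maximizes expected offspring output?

Expected offspring if breeding at age x = l(x) × m_x:
  age 1: 0.77 × 422 = 324.940
  age 2: 0.54 × 655 = 353.700
  age 3: 0.30 × 880 = 264.000
Maximum at age 2 (353.700).

2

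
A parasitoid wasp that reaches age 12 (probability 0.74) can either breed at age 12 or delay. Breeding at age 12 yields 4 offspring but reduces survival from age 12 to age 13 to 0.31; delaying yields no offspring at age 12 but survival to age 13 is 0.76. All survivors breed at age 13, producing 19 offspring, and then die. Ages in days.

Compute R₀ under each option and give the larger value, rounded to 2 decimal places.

breed at age 12: R₀ = 0.74 × (4 + 0.31 × 19) = 0.74 × 9.8900 = 7.3186
delay to age 13: R₀ = 0.74 × (0.76 × 19) = 0.74 × 14.4400 = 10.6856
Higher: delay to age 13 (10.6856).

10.69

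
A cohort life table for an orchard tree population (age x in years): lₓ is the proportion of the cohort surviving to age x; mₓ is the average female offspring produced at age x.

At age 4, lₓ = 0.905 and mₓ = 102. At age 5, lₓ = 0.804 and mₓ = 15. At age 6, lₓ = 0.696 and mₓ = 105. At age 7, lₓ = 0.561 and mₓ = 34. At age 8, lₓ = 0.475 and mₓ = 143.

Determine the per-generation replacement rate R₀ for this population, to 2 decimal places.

R₀ = Σ lₓ mₓ:
  age 4: 0.905 × 102 = 92.3100
  age 5: 0.804 × 15 = 12.0600
  age 6: 0.696 × 105 = 73.0800
  age 7: 0.561 × 34 = 19.0740
  age 8: 0.475 × 143 = 67.9250
R₀ = 92.3100 + 12.0600 + 73.0800 + 19.0740 + 67.9250 = 264.4490

264.45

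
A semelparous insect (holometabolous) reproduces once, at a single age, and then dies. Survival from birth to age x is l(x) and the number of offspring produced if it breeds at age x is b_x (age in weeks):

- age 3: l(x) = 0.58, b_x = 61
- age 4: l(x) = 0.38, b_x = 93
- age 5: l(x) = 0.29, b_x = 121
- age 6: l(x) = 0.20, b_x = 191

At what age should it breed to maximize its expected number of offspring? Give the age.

6

Expected offspring if breeding at age x = l(x) × b_x:
  age 3: 0.58 × 61 = 35.380
  age 4: 0.38 × 93 = 35.340
  age 5: 0.29 × 121 = 35.090
  age 6: 0.20 × 191 = 38.200
Maximum at age 6 (38.200).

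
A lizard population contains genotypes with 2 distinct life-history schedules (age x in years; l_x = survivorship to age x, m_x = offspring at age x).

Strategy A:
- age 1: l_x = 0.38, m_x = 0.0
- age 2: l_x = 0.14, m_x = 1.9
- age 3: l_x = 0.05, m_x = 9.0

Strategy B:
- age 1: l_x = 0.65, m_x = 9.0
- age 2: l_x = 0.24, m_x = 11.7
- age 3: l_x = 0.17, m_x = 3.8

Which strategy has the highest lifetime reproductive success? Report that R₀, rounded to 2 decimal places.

9.30

Strategy A: R₀ = 0.38×0.0 + 0.14×1.9 + 0.05×9.0 = 0.7160
Strategy B: R₀ = 0.65×9.0 + 0.24×11.7 + 0.17×3.8 = 9.3040
Highest R₀: strategy B with 9.3040.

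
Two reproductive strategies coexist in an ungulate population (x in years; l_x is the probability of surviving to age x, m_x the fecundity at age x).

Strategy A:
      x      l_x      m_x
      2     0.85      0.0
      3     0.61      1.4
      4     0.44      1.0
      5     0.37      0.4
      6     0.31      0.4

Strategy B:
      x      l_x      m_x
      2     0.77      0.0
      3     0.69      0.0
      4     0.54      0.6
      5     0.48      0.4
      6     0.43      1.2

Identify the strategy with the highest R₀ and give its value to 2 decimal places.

Strategy A: R₀ = 0.85×0.0 + 0.61×1.4 + 0.44×1.0 + 0.37×0.4 + 0.31×0.4 = 1.5660
Strategy B: R₀ = 0.77×0.0 + 0.69×0.0 + 0.54×0.6 + 0.48×0.4 + 0.43×1.2 = 1.0320
Highest R₀: strategy A with 1.5660.

1.57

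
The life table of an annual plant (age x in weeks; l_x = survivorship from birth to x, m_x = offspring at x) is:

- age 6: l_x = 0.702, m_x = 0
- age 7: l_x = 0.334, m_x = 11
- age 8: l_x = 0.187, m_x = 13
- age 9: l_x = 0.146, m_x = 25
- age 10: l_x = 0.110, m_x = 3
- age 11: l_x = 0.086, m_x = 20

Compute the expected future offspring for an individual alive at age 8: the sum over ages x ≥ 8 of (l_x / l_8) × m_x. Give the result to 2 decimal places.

43.48

l_8 = 0.187. Conditional survival from age 8 to x is l_x / l_8.
  x=8: (0.187/0.187) × 13 = 13.0000
  x=9: (0.146/0.187) × 25 = 19.5187
  x=10: (0.110/0.187) × 3 = 1.7647
  x=11: (0.086/0.187) × 20 = 9.1979
Sum = 13.0000 + 19.5187 + 1.7647 + 9.1979 = 43.4813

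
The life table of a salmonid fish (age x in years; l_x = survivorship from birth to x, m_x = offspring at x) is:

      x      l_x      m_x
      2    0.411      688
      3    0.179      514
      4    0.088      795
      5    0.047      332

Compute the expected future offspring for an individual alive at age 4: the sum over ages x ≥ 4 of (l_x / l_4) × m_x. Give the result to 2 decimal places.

l_4 = 0.088. Conditional survival from age 4 to x is l_x / l_4.
  x=4: (0.088/0.088) × 795 = 795.0000
  x=5: (0.047/0.088) × 332 = 177.3182
Sum = 795.0000 + 177.3182 = 972.3182

972.32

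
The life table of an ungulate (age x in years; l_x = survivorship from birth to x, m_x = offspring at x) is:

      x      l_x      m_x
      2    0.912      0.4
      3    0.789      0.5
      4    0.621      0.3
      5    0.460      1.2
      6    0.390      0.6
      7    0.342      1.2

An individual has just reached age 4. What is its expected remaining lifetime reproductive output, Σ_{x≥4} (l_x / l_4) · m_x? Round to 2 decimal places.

l_4 = 0.621. Conditional survival from age 4 to x is l_x / l_4.
  x=4: (0.621/0.621) × 0.3 = 0.3000
  x=5: (0.460/0.621) × 1.2 = 0.8889
  x=6: (0.390/0.621) × 0.6 = 0.3768
  x=7: (0.342/0.621) × 1.2 = 0.6609
Sum = 0.3000 + 0.8889 + 0.3768 + 0.6609 = 2.2266

2.23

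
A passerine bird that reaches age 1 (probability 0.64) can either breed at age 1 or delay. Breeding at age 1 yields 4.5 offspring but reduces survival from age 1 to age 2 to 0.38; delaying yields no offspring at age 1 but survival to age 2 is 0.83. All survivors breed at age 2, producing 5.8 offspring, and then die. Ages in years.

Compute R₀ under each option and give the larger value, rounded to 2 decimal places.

4.29

breed at age 1: R₀ = 0.64 × (4.5 + 0.38 × 5.8) = 0.64 × 6.7040 = 4.2906
delay to age 2: R₀ = 0.64 × (0.83 × 5.8) = 0.64 × 4.8140 = 3.0810
Higher: breed at age 1 (4.2906).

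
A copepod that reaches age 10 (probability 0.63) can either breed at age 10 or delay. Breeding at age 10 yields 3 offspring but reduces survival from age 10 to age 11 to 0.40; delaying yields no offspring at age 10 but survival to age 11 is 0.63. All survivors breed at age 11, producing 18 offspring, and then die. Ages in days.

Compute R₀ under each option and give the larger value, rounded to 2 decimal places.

7.14

breed at age 10: R₀ = 0.63 × (3 + 0.40 × 18) = 0.63 × 10.2000 = 6.4260
delay to age 11: R₀ = 0.63 × (0.63 × 18) = 0.63 × 11.3400 = 7.1442
Higher: delay to age 11 (7.1442).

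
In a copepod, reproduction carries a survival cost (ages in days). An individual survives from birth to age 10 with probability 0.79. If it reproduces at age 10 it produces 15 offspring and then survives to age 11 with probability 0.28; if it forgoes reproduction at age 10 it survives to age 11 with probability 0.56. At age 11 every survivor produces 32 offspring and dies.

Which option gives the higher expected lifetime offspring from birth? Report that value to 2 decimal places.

breed at age 10: R₀ = 0.79 × (15 + 0.28 × 32) = 0.79 × 23.9600 = 18.9284
delay to age 11: R₀ = 0.79 × (0.56 × 32) = 0.79 × 17.9200 = 14.1568
Higher: breed at age 10 (18.9284).

18.93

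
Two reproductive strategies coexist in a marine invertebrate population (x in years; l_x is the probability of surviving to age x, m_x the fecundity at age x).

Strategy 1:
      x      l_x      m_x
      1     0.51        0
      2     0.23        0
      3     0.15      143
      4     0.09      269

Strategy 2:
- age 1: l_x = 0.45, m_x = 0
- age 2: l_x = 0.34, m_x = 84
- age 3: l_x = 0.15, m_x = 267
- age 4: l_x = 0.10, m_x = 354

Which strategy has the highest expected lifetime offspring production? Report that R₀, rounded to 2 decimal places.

104.01

Strategy 1: R₀ = 0.51×0 + 0.23×0 + 0.15×143 + 0.09×269 = 45.6600
Strategy 2: R₀ = 0.45×0 + 0.34×84 + 0.15×267 + 0.10×354 = 104.0100
Highest R₀: strategy 2 with 104.0100.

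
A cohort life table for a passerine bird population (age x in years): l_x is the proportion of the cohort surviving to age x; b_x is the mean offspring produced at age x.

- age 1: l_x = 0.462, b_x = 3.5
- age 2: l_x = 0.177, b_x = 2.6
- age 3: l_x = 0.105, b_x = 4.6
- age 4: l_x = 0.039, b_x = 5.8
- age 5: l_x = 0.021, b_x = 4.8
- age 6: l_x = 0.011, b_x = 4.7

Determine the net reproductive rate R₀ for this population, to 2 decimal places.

R₀ = Σ l_x b_x:
  age 1: 0.462 × 3.5 = 1.6170
  age 2: 0.177 × 2.6 = 0.4602
  age 3: 0.105 × 4.6 = 0.4830
  age 4: 0.039 × 5.8 = 0.2262
  age 5: 0.021 × 4.8 = 0.1008
  age 6: 0.011 × 4.7 = 0.0517
R₀ = 1.6170 + 0.4602 + 0.4830 + 0.2262 + 0.1008 + 0.0517 = 2.9389

2.94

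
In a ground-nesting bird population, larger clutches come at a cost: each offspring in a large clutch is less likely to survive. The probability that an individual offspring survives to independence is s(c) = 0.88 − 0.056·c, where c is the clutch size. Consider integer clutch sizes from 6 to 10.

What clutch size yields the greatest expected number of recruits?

8

Expected recruits = c × s(c):
  c=6: 6 × 0.544 = 3.264
  c=7: 7 × 0.488 = 3.416
  c=8: 8 × 0.432 = 3.456
  c=9: 9 × 0.376 = 3.384
  c=10: 10 × 0.320 = 3.200
Maximum at c = 8 (3.456 recruits).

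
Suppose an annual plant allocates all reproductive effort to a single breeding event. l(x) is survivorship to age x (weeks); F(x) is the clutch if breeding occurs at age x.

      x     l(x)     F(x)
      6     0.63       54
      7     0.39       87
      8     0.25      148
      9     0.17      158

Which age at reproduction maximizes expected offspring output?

Expected offspring if breeding at age x = l(x) × F(x):
  age 6: 0.63 × 54 = 34.020
  age 7: 0.39 × 87 = 33.930
  age 8: 0.25 × 148 = 37.000
  age 9: 0.17 × 158 = 26.860
Maximum at age 8 (37.000).

8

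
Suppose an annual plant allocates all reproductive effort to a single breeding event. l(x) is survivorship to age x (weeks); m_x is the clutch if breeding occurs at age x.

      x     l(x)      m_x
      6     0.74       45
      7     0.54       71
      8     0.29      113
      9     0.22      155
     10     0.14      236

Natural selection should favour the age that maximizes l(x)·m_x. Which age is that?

7

Expected offspring if breeding at age x = l(x) × m_x:
  age 6: 0.74 × 45 = 33.300
  age 7: 0.54 × 71 = 38.340
  age 8: 0.29 × 113 = 32.770
  age 9: 0.22 × 155 = 34.100
  age 10: 0.14 × 236 = 33.040
Maximum at age 7 (38.340).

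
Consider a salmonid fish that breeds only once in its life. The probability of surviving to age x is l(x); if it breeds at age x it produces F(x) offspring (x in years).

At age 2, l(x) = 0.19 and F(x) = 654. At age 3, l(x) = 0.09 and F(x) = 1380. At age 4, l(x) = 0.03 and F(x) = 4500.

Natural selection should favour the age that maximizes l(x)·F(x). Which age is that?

Expected offspring if breeding at age x = l(x) × F(x):
  age 2: 0.19 × 654 = 124.260
  age 3: 0.09 × 1380 = 124.200
  age 4: 0.03 × 4500 = 135.000
Maximum at age 4 (135.000).

4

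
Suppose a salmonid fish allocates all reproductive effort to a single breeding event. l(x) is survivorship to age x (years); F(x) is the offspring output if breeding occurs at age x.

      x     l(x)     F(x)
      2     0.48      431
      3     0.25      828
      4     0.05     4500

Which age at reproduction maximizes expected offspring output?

Expected offspring if breeding at age x = l(x) × F(x):
  age 2: 0.48 × 431 = 206.880
  age 3: 0.25 × 828 = 207.000
  age 4: 0.05 × 4500 = 225.000
Maximum at age 4 (225.000).

4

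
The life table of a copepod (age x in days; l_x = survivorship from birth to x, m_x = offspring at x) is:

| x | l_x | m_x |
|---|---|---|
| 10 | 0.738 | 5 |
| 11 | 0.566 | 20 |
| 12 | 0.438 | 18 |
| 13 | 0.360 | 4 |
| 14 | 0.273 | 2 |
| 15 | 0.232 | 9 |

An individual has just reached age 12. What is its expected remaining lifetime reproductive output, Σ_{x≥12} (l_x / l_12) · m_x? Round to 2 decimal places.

27.30

l_12 = 0.438. Conditional survival from age 12 to x is l_x / l_12.
  x=12: (0.438/0.438) × 18 = 18.0000
  x=13: (0.360/0.438) × 4 = 3.2877
  x=14: (0.273/0.438) × 2 = 1.2466
  x=15: (0.232/0.438) × 9 = 4.7671
Sum = 18.0000 + 3.2877 + 1.2466 + 4.7671 = 27.3014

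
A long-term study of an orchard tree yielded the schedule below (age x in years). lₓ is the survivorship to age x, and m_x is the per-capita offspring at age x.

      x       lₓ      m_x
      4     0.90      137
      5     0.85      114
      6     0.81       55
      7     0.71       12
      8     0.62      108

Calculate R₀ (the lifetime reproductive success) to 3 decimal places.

R₀ = Σ lₓ m_x:
  age 4: 0.90 × 137 = 123.3000
  age 5: 0.85 × 114 = 96.9000
  age 6: 0.81 × 55 = 44.5500
  age 7: 0.71 × 12 = 8.5200
  age 8: 0.62 × 108 = 66.9600
R₀ = 123.3000 + 96.9000 + 44.5500 + 8.5200 + 66.9600 = 340.2300

340.230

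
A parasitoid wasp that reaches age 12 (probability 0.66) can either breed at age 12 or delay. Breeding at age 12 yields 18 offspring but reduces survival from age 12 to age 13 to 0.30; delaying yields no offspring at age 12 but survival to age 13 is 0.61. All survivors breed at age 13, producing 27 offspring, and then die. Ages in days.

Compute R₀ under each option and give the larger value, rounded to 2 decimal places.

breed at age 12: R₀ = 0.66 × (18 + 0.30 × 27) = 0.66 × 26.1000 = 17.2260
delay to age 13: R₀ = 0.66 × (0.61 × 27) = 0.66 × 16.4700 = 10.8702
Higher: breed at age 12 (17.2260).

17.23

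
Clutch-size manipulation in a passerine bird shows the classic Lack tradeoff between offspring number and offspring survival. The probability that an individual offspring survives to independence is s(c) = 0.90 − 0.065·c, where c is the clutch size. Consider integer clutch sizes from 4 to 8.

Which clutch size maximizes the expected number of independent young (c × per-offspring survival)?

Expected independent young = c × s(c):
  c=4: 4 × 0.640 = 2.560
  c=5: 5 × 0.575 = 2.875
  c=6: 6 × 0.510 = 3.060
  c=7: 7 × 0.445 = 3.115
  c=8: 8 × 0.380 = 3.040
Maximum at c = 7 (3.115 independent young).

7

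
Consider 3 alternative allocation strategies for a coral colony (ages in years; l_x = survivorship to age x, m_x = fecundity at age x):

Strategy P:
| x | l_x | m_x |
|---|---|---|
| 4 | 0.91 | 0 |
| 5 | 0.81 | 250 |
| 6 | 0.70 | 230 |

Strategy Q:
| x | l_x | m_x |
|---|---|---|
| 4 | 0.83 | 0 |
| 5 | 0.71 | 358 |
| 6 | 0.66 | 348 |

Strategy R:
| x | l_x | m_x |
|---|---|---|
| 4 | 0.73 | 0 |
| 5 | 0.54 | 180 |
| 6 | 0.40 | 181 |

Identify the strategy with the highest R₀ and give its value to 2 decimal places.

Strategy P: R₀ = 0.91×0 + 0.81×250 + 0.70×230 = 363.5000
Strategy Q: R₀ = 0.83×0 + 0.71×358 + 0.66×348 = 483.8600
Strategy R: R₀ = 0.73×0 + 0.54×180 + 0.40×181 = 169.6000
Highest R₀: strategy Q with 483.8600.

483.86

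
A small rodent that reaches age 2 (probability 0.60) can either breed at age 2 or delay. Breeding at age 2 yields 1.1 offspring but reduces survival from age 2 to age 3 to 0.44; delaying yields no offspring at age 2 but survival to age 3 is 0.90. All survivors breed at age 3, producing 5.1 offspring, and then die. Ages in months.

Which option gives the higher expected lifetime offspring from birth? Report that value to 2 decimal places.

2.75

breed at age 2: R₀ = 0.60 × (1.1 + 0.44 × 5.1) = 0.60 × 3.3440 = 2.0064
delay to age 3: R₀ = 0.60 × (0.90 × 5.1) = 0.60 × 4.5900 = 2.7540
Higher: delay to age 3 (2.7540).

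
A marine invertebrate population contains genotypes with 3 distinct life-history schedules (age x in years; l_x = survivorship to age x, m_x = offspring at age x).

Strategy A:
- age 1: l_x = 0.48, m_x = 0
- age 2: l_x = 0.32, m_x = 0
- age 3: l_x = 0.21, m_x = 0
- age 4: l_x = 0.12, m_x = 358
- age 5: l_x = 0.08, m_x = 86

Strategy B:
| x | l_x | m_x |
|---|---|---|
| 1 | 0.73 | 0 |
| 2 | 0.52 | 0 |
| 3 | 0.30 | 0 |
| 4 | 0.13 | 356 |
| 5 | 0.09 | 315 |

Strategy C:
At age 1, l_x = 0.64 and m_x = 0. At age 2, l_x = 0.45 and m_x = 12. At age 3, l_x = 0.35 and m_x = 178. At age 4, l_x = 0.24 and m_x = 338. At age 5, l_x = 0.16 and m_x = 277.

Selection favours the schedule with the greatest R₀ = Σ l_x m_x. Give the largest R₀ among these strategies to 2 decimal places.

Strategy A: R₀ = 0.48×0 + 0.32×0 + 0.21×0 + 0.12×358 + 0.08×86 = 49.8400
Strategy B: R₀ = 0.73×0 + 0.52×0 + 0.30×0 + 0.13×356 + 0.09×315 = 74.6300
Strategy C: R₀ = 0.64×0 + 0.45×12 + 0.35×178 + 0.24×338 + 0.16×277 = 193.1400
Highest R₀: strategy C with 193.1400.

193.14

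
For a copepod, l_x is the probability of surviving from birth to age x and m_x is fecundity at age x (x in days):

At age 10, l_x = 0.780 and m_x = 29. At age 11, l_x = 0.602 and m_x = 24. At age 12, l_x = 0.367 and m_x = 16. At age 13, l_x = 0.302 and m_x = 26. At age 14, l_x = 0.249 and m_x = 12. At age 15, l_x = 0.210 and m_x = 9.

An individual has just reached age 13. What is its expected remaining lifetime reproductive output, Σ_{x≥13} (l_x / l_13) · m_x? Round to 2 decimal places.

l_13 = 0.302. Conditional survival from age 13 to x is l_x / l_13.
  x=13: (0.302/0.302) × 26 = 26.0000
  x=14: (0.249/0.302) × 12 = 9.8940
  x=15: (0.210/0.302) × 9 = 6.2583
Sum = 26.0000 + 9.8940 + 6.2583 = 42.1523

42.15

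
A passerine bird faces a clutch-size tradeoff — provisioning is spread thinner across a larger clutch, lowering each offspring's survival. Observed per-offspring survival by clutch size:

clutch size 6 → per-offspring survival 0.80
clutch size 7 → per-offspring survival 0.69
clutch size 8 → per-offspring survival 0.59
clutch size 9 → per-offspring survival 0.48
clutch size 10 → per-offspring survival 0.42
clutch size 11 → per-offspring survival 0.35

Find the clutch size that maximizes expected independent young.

7

Expected independent young = c × s(c):
  c=6: 6 × 0.80 = 4.800
  c=7: 7 × 0.69 = 4.830
  c=8: 8 × 0.59 = 4.720
  c=9: 9 × 0.48 = 4.320
  c=10: 10 × 0.42 = 4.200
  c=11: 11 × 0.35 = 3.850
Maximum at c = 7 (4.830 independent young).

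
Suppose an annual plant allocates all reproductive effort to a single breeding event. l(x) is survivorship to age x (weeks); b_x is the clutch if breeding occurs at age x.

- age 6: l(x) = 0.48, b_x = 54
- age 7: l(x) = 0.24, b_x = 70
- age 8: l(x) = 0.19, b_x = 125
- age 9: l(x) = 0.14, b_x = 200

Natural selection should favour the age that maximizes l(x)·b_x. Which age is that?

Expected offspring if breeding at age x = l(x) × b_x:
  age 6: 0.48 × 54 = 25.920
  age 7: 0.24 × 70 = 16.800
  age 8: 0.19 × 125 = 23.750
  age 9: 0.14 × 200 = 28.000
Maximum at age 9 (28.000).

9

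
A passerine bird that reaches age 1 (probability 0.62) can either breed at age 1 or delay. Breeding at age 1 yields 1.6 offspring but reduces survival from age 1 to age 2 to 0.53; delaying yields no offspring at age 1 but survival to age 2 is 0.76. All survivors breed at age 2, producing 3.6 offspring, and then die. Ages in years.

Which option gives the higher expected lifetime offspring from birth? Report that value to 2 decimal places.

2.17

breed at age 1: R₀ = 0.62 × (1.6 + 0.53 × 3.6) = 0.62 × 3.5080 = 2.1750
delay to age 2: R₀ = 0.62 × (0.76 × 3.6) = 0.62 × 2.7360 = 1.6963
Higher: breed at age 1 (2.1750).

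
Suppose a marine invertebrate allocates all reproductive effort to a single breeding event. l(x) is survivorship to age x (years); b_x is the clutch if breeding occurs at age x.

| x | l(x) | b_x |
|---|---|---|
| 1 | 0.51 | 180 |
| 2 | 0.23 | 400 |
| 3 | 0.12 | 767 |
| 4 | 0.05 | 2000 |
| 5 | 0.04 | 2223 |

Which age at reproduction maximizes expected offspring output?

4

Expected offspring if breeding at age x = l(x) × b_x:
  age 1: 0.51 × 180 = 91.800
  age 2: 0.23 × 400 = 92.000
  age 3: 0.12 × 767 = 92.040
  age 4: 0.05 × 2000 = 100.000
  age 5: 0.04 × 2223 = 88.920
Maximum at age 4 (100.000).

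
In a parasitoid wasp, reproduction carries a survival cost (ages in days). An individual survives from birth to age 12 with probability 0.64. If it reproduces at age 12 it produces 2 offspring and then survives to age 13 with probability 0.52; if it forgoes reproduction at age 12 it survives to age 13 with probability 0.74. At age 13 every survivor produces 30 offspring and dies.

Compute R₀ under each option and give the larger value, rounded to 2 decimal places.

breed at age 12: R₀ = 0.64 × (2 + 0.52 × 30) = 0.64 × 17.6000 = 11.2640
delay to age 13: R₀ = 0.64 × (0.74 × 30) = 0.64 × 22.2000 = 14.2080
Higher: delay to age 13 (14.2080).

14.21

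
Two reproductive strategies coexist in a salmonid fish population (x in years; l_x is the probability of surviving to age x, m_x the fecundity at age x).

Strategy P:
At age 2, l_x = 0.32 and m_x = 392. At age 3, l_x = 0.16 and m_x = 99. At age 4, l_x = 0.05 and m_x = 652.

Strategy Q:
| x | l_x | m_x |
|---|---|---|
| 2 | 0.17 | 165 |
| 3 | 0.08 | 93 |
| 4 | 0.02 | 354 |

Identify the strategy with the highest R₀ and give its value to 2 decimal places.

173.88

Strategy P: R₀ = 0.32×392 + 0.16×99 + 0.05×652 = 173.8800
Strategy Q: R₀ = 0.17×165 + 0.08×93 + 0.02×354 = 42.5700
Highest R₀: strategy P with 173.8800.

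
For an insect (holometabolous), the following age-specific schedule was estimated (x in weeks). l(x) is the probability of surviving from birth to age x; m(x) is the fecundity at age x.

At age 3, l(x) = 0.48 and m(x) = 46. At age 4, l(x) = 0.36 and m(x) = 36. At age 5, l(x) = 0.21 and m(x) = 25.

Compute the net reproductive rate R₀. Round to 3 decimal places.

R₀ = Σ l(x) m(x):
  age 3: 0.48 × 46 = 22.0800
  age 4: 0.36 × 36 = 12.9600
  age 5: 0.21 × 25 = 5.2500
R₀ = 22.0800 + 12.9600 + 5.2500 = 40.2900

40.290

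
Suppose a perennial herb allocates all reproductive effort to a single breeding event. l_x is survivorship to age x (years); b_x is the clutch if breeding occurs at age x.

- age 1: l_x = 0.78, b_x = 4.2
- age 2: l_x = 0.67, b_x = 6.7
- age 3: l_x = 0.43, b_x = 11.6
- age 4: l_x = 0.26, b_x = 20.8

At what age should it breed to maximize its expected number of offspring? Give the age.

4

Expected offspring if breeding at age x = l_x × b_x:
  age 1: 0.78 × 4.2 = 3.276
  age 2: 0.67 × 6.7 = 4.489
  age 3: 0.43 × 11.6 = 4.988
  age 4: 0.26 × 20.8 = 5.408
Maximum at age 4 (5.408).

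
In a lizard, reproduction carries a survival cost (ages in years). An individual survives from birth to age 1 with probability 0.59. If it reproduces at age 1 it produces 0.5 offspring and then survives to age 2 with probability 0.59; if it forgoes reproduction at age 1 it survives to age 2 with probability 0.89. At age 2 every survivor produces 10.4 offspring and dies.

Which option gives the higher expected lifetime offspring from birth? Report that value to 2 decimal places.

breed at age 1: R₀ = 0.59 × (0.5 + 0.59 × 10.4) = 0.59 × 6.6360 = 3.9152
delay to age 2: R₀ = 0.59 × (0.89 × 10.4) = 0.59 × 9.2560 = 5.4610
Higher: delay to age 2 (5.4610).

5.46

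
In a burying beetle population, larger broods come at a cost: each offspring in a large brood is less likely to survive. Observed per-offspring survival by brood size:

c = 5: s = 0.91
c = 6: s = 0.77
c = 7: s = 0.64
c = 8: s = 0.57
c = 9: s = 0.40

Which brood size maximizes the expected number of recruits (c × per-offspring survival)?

Expected recruits = c × s(c):
  c=5: 5 × 0.91 = 4.550
  c=6: 6 × 0.77 = 4.620
  c=7: 7 × 0.64 = 4.480
  c=8: 8 × 0.57 = 4.560
  c=9: 9 × 0.40 = 3.600
Maximum at c = 6 (4.620 recruits).

6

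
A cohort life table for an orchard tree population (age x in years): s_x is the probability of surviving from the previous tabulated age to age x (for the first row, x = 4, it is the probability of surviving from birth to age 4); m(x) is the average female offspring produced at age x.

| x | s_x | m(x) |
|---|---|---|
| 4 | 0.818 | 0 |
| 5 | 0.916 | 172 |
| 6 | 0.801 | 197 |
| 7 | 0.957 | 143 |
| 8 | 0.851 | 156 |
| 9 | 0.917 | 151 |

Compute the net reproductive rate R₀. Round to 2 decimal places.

473.18

Survivorship from birth: l_x = s_4·s_5·…·s_x.
  l_4 = 0.81800
  l_5 = 0.74929
  l_6 = 0.60018
  l_7 = 0.57437
  l_8 = 0.48879
  l_9 = 0.44822
R₀ = Σ l_x m(x):
  age 4: 0.81800 × 0 = 0.0000
  age 5: 0.74929 × 172 = 128.8779
  age 6: 0.60018 × 197 = 118.2355
  age 7: 0.57437 × 143 = 82.1349
  age 8: 0.48879 × 156 = 76.2512
  age 9: 0.44822 × 151 = 67.6812
R₀ = 0.0000 + 128.8779 + 118.2355 + 82.1349 + 76.2512 + 67.6812 = 473.1807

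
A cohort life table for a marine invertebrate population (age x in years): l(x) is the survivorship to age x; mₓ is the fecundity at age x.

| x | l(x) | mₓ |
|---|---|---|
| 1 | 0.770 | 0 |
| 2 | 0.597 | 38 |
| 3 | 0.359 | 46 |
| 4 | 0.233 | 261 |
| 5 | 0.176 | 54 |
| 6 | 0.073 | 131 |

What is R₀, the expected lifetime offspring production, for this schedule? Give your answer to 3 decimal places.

119.080

R₀ = Σ l(x) mₓ:
  age 1: 0.770 × 0 = 0.0000
  age 2: 0.597 × 38 = 22.6860
  age 3: 0.359 × 46 = 16.5140
  age 4: 0.233 × 261 = 60.8130
  age 5: 0.176 × 54 = 9.5040
  age 6: 0.073 × 131 = 9.5630
R₀ = 0.0000 + 22.6860 + 16.5140 + 60.8130 + 9.5040 + 9.5630 = 119.0800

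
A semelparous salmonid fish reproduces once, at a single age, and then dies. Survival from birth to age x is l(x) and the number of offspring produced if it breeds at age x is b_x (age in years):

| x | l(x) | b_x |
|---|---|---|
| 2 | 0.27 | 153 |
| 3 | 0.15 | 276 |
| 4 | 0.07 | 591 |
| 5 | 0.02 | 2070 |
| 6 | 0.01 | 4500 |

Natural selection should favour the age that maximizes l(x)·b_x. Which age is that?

6

Expected offspring if breeding at age x = l(x) × b_x:
  age 2: 0.27 × 153 = 41.310
  age 3: 0.15 × 276 = 41.400
  age 4: 0.07 × 591 = 41.370
  age 5: 0.02 × 2070 = 41.400
  age 6: 0.01 × 4500 = 45.000
Maximum at age 6 (45.000).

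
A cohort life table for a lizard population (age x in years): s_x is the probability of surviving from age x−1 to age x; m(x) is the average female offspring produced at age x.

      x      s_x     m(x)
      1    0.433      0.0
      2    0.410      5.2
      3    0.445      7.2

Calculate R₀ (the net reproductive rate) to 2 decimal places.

Survivorship from birth: l_x = s_1·s_2·…·s_x.
  l_1 = 0.43300
  l_2 = 0.17753
  l_3 = 0.07900
R₀ = Σ l_x m(x):
  age 1: 0.43300 × 0.0 = 0.0000
  age 2: 0.17753 × 5.2 = 0.9232
  age 3: 0.07900 × 7.2 = 0.5688
R₀ = 0.0000 + 0.9232 + 0.5688 = 1.4920

1.49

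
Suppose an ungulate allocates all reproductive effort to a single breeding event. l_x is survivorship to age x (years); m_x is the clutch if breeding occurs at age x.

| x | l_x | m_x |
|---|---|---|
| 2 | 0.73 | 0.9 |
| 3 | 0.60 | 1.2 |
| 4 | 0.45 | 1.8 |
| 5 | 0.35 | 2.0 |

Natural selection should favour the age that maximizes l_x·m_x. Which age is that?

Expected offspring if breeding at age x = l_x × m_x:
  age 2: 0.73 × 0.9 = 0.657
  age 3: 0.60 × 1.2 = 0.720
  age 4: 0.45 × 1.8 = 0.810
  age 5: 0.35 × 2.0 = 0.700
Maximum at age 4 (0.810).

4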